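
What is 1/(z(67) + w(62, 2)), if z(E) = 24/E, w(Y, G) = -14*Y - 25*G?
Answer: -67/61482 ≈ -0.0010897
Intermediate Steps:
w(Y, G) = -25*G - 14*Y
1/(z(67) + w(62, 2)) = 1/(24/67 + (-25*2 - 14*62)) = 1/(24*(1/67) + (-50 - 868)) = 1/(24/67 - 918) = 1/(-61482/67) = -67/61482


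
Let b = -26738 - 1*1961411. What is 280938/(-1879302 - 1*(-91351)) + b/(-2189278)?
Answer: 127811374345/170187903886 ≈ 0.75100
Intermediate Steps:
b = -1988149 (b = -26738 - 1961411 = -1988149)
280938/(-1879302 - 1*(-91351)) + b/(-2189278) = 280938/(-1879302 - 1*(-91351)) - 1988149/(-2189278) = 280938/(-1879302 + 91351) - 1988149*(-1/2189278) = 280938/(-1787951) + 1988149/2189278 = 280938*(-1/1787951) + 1988149/2189278 = -280938/1787951 + 1988149/2189278 = 127811374345/170187903886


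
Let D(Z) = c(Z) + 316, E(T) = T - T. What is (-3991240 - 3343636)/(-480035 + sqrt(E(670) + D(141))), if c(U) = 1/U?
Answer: 124115151323265/8122784432042 + 1833719*sqrt(6282537)/8122784432042 ≈ 15.280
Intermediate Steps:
E(T) = 0
D(Z) = 316 + 1/Z (D(Z) = 1/Z + 316 = 316 + 1/Z)
(-3991240 - 3343636)/(-480035 + sqrt(E(670) + D(141))) = (-3991240 - 3343636)/(-480035 + sqrt(0 + (316 + 1/141))) = -7334876/(-480035 + sqrt(0 + (316 + 1/141))) = -7334876/(-480035 + sqrt(0 + 44557/141)) = -7334876/(-480035 + sqrt(44557/141)) = -7334876/(-480035 + sqrt(6282537)/141)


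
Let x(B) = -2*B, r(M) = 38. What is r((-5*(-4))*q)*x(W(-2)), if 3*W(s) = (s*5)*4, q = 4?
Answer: 3040/3 ≈ 1013.3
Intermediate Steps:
W(s) = 20*s/3 (W(s) = ((s*5)*4)/3 = ((5*s)*4)/3 = (20*s)/3 = 20*s/3)
r((-5*(-4))*q)*x(W(-2)) = 38*(-40*(-2)/3) = 38*(-2*(-40/3)) = 38*(80/3) = 3040/3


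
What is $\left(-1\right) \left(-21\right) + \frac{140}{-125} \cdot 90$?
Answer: $- \frac{399}{5} \approx -79.8$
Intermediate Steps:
$\left(-1\right) \left(-21\right) + \frac{140}{-125} \cdot 90 = 21 + 140 \left(- \frac{1}{125}\right) 90 = 21 - \frac{504}{5} = - \frac{399}{5}$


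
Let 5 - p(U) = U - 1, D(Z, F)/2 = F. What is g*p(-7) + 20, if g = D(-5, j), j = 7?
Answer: 202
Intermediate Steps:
D(Z, F) = 2*F
g = 14 (g = 2*7 = 14)
p(U) = 6 - U (p(U) = 5 - (U - 1) = 5 - (-1 + U) = 5 + (1 - U) = 6 - U)
g*p(-7) + 20 = 14*(6 - 1*(-7)) + 20 = 14*(6 + 7) + 20 = 14*13 + 20 = 182 + 20 = 202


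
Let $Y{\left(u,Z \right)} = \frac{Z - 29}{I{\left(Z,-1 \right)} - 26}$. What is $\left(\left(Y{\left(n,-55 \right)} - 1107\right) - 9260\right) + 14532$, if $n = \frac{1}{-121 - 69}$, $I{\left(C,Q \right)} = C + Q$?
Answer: $\frac{170807}{41} \approx 4166.0$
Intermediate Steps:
$n = - \frac{1}{190}$ ($n = \frac{1}{-190} = - \frac{1}{190} \approx -0.0052632$)
$Y{\left(u,Z \right)} = \frac{-29 + Z}{-27 + Z}$ ($Y{\left(u,Z \right)} = \frac{Z - 29}{\left(Z - 1\right) - 26} = \frac{-29 + Z}{\left(-1 + Z\right) - 26} = \frac{-29 + Z}{-27 + Z}$)
$\left(\left(Y{\left(n,-55 \right)} - 1107\right) - 9260\right) + 14532 = \left(\left(\frac{-29 - 55}{-27 - 55} - 1107\right) - 9260\right) + 14532 = \left(\left(\frac{1}{-82} \left(-84\right) - 1107\right) - 9260\right) + 14532 = \left(\left(\left(- \frac{1}{82}\right) \left(-84\right) - 1107\right) - 9260\right) + 14532 = \left(\left(\frac{42}{41} - 1107\right) - 9260\right) + 14532 = \left(- \frac{45345}{41} - 9260\right) + 14532 = - \frac{425005}{41} + 14532 = \frac{170807}{41}$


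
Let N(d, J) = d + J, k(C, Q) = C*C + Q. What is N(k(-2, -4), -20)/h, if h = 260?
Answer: -1/13 ≈ -0.076923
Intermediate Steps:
k(C, Q) = Q + C**2 (k(C, Q) = C**2 + Q = Q + C**2)
N(d, J) = J + d
N(k(-2, -4), -20)/h = (-20 + (-4 + (-2)**2))/260 = (-20 + (-4 + 4))*(1/260) = (-20 + 0)*(1/260) = -20*1/260 = -1/13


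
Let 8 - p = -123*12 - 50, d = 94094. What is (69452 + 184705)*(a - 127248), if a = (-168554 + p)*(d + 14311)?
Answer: -4601748939456636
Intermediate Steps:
p = 1534 (p = 8 - (-123*12 - 50) = 8 - (-1476 - 50) = 8 - 1*(-1526) = 8 + 1526 = 1534)
a = -18105803100 (a = (-168554 + 1534)*(94094 + 14311) = -167020*108405 = -18105803100)
(69452 + 184705)*(a - 127248) = (69452 + 184705)*(-18105803100 - 127248) = 254157*(-18105930348) = -4601748939456636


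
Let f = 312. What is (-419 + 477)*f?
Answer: 18096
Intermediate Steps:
(-419 + 477)*f = (-419 + 477)*312 = 58*312 = 18096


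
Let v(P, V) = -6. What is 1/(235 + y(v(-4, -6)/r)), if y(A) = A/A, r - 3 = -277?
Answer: 1/236 ≈ 0.0042373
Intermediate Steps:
r = -274 (r = 3 - 277 = -274)
y(A) = 1
1/(235 + y(v(-4, -6)/r)) = 1/(235 + 1) = 1/236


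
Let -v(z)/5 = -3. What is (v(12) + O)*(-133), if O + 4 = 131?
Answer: -18886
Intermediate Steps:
O = 127 (O = -4 + 131 = 127)
v(z) = 15 (v(z) = -5*(-3) = 15)
(v(12) + O)*(-133) = (15 + 127)*(-133) = 142*(-133) = -18886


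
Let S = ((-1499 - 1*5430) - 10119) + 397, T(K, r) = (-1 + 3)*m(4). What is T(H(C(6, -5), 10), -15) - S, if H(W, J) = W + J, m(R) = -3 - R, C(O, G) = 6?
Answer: 16637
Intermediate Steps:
H(W, J) = J + W
T(K, r) = -14 (T(K, r) = (-1 + 3)*(-3 - 1*4) = 2*(-3 - 4) = 2*(-7) = -14)
S = -16651 (S = ((-1499 - 5430) - 10119) + 397 = (-6929 - 10119) + 397 = -17048 + 397 = -16651)
T(H(C(6, -5), 10), -15) - S = -14 - 1*(-16651) = -14 + 16651 = 16637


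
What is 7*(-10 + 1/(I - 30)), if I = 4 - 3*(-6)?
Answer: -567/8 ≈ -70.875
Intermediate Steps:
I = 22 (I = 4 + 18 = 22)
7*(-10 + 1/(I - 30)) = 7*(-10 + 1/(22 - 30)) = 7*(-10 + 1/(-8)) = 7*(-10 - ⅛) = 7*(-81/8) = -567/8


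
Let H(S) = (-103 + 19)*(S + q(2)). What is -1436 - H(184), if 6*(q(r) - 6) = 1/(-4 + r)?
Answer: 14517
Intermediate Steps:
q(r) = 6 + 1/(6*(-4 + r))
H(S) = -497 - 84*S (H(S) = (-103 + 19)*(S + (-143 + 36*2)/(6*(-4 + 2))) = -84*(S + (1/6)*(-143 + 72)/(-2)) = -84*(S + (1/6)*(-1/2)*(-71)) = -84*(S + 71/12) = -84*(71/12 + S) = -497 - 84*S)
-1436 - H(184) = -1436 - (-497 - 84*184) = -1436 - (-497 - 15456) = -1436 - 1*(-15953) = -1436 + 15953 = 14517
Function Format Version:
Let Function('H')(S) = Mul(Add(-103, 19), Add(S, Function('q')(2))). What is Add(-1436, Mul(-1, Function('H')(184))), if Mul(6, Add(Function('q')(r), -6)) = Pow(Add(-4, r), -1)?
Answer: 14517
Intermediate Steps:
Function('q')(r) = Add(6, Mul(Rational(1, 6), Pow(Add(-4, r), -1)))
Function('H')(S) = Add(-497, Mul(-84, S)) (Function('H')(S) = Mul(Add(-103, 19), Add(S, Mul(Rational(1, 6), Pow(Add(-4, 2), -1), Add(-143, Mul(36, 2))))) = Mul(-84, Add(S, Mul(Rational(1, 6), Pow(-2, -1), Add(-143, 72)))) = Mul(-84, Add(S, Mul(Rational(1, 6), Rational(-1, 2), -71))) = Mul(-84, Add(S, Rational(71, 12))) = Mul(-84, Add(Rational(71, 12), S)) = Add(-497, Mul(-84, S)))
Add(-1436, Mul(-1, Function('H')(184))) = Add(-1436, Mul(-1, Add(-497, Mul(-84, 184)))) = Add(-1436, Mul(-1, Add(-497, -15456))) = Add(-1436, Mul(-1, -15953)) = Add(-1436, 15953) = 14517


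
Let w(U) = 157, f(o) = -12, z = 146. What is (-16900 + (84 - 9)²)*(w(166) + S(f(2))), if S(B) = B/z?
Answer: -129155125/73 ≈ -1.7692e+6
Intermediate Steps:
S(B) = B/146
(-16900 + (84 - 9)²)*(w(166) + S(f(2))) = (-16900 + (84 - 9)²)*(157 + (1/146)*(-12)) = (-16900 + 75²)*(157 - 6/73) = (-16900 + 5625)*(11455/73) = -11275*11455/73 = -129155125/73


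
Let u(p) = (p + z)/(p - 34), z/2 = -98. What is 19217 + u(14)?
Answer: 192261/10 ≈ 19226.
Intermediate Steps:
z = -196 (z = 2*(-98) = -196)
u(p) = (-196 + p)/(-34 + p) (u(p) = (p - 196)/(p - 34) = (-196 + p)/(-34 + p))
19217 + u(14) = 19217 + (-196 + 14)/(-34 + 14) = 19217 - 182/(-20) = 19217 - 1/20*(-182) = 19217 + 91/10 = 192261/10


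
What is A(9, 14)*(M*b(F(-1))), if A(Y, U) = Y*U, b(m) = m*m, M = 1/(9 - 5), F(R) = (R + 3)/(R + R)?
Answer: 63/2 ≈ 31.500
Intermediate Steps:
F(R) = (3 + R)/(2*R) (F(R) = (3 + R)/((2*R)) = (3 + R)*(1/(2*R)) = (3 + R)/(2*R))
M = ¼ (M = 1/4 = ¼ ≈ 0.25000)
b(m) = m²
A(Y, U) = U*Y
A(9, 14)*(M*b(F(-1))) = (14*9)*(((½)*(3 - 1)/(-1))²/4) = 126*(((½)*(-1)*2)²/4) = 126*((¼)*(-1)²) = 126*((¼)*1) = 126*(¼) = 63/2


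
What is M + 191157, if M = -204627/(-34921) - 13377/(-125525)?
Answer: 837954934205817/4383458525 ≈ 1.9116e+5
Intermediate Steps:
M = 26152942392/4383458525 (M = -204627*(-1/34921) - 13377*(-1/125525) = 204627/34921 + 13377/125525 = 26152942392/4383458525 ≈ 5.9663)
M + 191157 = 26152942392/4383458525 + 191157 = 837954934205817/4383458525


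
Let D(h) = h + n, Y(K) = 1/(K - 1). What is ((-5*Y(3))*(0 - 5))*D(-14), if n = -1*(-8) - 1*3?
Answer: -225/2 ≈ -112.50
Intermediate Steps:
Y(K) = 1/(-1 + K)
n = 5 (n = 8 - 3 = 5)
D(h) = 5 + h (D(h) = h + 5 = 5 + h)
((-5*Y(3))*(0 - 5))*D(-14) = ((-5/(-1 + 3))*(0 - 5))*(5 - 14) = (-5/2*(-5))*(-9) = (-5*½*(-5))*(-9) = -5/2*(-5)*(-9) = (25/2)*(-9) = -225/2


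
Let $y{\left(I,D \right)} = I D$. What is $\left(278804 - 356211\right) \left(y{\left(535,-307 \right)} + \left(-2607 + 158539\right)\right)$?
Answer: $643484391$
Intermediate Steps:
$y{\left(I,D \right)} = D I$
$\left(278804 - 356211\right) \left(y{\left(535,-307 \right)} + \left(-2607 + 158539\right)\right) = \left(278804 - 356211\right) \left(\left(-307\right) 535 + \left(-2607 + 158539\right)\right) = - 77407 \left(-164245 + 155932\right) = \left(-77407\right) \left(-8313\right) = 643484391$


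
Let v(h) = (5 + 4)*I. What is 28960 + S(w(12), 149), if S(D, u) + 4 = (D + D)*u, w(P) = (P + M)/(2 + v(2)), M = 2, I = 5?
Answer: 1365104/47 ≈ 29045.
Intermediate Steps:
v(h) = 45 (v(h) = (5 + 4)*5 = 9*5 = 45)
w(P) = 2/47 + P/47 (w(P) = (P + 2)/(2 + 45) = (2 + P)/47 = (2 + P)*(1/47) = 2/47 + P/47)
S(D, u) = -4 + 2*D*u (S(D, u) = -4 + (D + D)*u = -4 + (2*D)*u = -4 + 2*D*u)
28960 + S(w(12), 149) = 28960 + (-4 + 2*(2/47 + (1/47)*12)*149) = 28960 + (-4 + 2*(2/47 + 12/47)*149) = 28960 + (-4 + 2*(14/47)*149) = 28960 + (-4 + 4172/47) = 28960 + 3984/47 = 1365104/47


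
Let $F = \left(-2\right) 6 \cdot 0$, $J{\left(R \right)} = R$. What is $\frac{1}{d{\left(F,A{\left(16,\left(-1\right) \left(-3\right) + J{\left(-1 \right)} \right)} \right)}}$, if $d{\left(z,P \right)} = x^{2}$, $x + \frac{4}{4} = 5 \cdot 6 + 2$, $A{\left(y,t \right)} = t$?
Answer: $\frac{1}{961} \approx 0.0010406$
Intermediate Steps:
$F = 0$ ($F = \left(-12\right) 0 = 0$)
$x = 31$ ($x = -1 + \left(5 \cdot 6 + 2\right) = -1 + \left(30 + 2\right) = -1 + 32 = 31$)
$d{\left(z,P \right)} = 961$ ($d{\left(z,P \right)} = 31^{2} = 961$)
$\frac{1}{d{\left(F,A{\left(16,\left(-1\right) \left(-3\right) + J{\left(-1 \right)} \right)} \right)}} = \frac{1}{961}$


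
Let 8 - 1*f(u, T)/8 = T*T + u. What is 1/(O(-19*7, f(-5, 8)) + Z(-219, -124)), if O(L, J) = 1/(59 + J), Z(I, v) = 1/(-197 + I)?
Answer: -145184/765 ≈ -189.78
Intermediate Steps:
f(u, T) = 64 - 8*u - 8*T² (f(u, T) = 64 - 8*(T*T + u) = 64 - 8*(T² + u) = 64 - 8*(u + T²) = 64 + (-8*u - 8*T²) = 64 - 8*u - 8*T²)
1/(O(-19*7, f(-5, 8)) + Z(-219, -124)) = 1/(1/(59 + (64 - 8*(-5) - 8*8²)) + 1/(-197 - 219)) = 1/(1/(59 + (64 + 40 - 8*64)) + 1/(-416)) = 1/(1/(59 + (64 + 40 - 512)) - 1/416) = 1/(1/(59 - 408) - 1/416) = 1/(1/(-349) - 1/416) = 1/(-1/349 - 1/416) = 1/(-765/145184) = -145184/765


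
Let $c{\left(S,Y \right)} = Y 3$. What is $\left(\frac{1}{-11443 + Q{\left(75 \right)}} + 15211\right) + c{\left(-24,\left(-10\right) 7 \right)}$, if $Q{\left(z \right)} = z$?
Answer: $\frac{170531367}{11368} \approx 15001.0$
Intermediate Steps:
$c{\left(S,Y \right)} = 3 Y$
$\left(\frac{1}{-11443 + Q{\left(75 \right)}} + 15211\right) + c{\left(-24,\left(-10\right) 7 \right)} = \left(\frac{1}{-11443 + 75} + 15211\right) + 3 \left(\left(-10\right) 7\right) = \left(\frac{1}{-11368} + 15211\right) + 3 \left(-70\right) = \left(- \frac{1}{11368} + 15211\right) - 210 = \frac{172918647}{11368} - 210 = \frac{170531367}{11368}$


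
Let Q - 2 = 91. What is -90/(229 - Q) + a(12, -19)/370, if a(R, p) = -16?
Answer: -8869/12580 ≈ -0.70501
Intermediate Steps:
Q = 93 (Q = 2 + 91 = 93)
-90/(229 - Q) + a(12, -19)/370 = -90/(229 - 1*93) - 16/370 = -90/(229 - 93) - 16*1/370 = -90/136 - 8/185 = -90*1/136 - 8/185 = -45/68 - 8/185 = -8869/12580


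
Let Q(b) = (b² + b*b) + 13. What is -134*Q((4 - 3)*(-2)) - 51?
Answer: -2865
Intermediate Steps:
Q(b) = 13 + 2*b² (Q(b) = (b² + b²) + 13 = 2*b² + 13 = 13 + 2*b²)
-134*Q((4 - 3)*(-2)) - 51 = -134*(13 + 2*((4 - 3)*(-2))²) - 51 = -134*(13 + 2*(1*(-2))²) - 51 = -134*(13 + 2*(-2)²) - 51 = -134*(13 + 2*4) - 51 = -134*(13 + 8) - 51 = -134*21 - 51 = -2814 - 51 = -2865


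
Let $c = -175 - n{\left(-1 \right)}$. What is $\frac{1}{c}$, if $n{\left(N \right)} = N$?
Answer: $- \frac{1}{174} \approx -0.0057471$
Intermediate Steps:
$c = -174$ ($c = -175 - -1 = -175 + 1 = -174$)
$\frac{1}{c} = \frac{1}{-174} = - \frac{1}{174}$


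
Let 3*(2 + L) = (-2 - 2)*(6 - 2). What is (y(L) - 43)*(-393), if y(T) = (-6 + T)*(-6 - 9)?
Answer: -61701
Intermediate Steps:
L = -22/3 (L = -2 + ((-2 - 2)*(6 - 2))/3 = -2 + (-4*4)/3 = -2 + (1/3)*(-16) = -2 - 16/3 = -22/3 ≈ -7.3333)
y(T) = 90 - 15*T (y(T) = (-6 + T)*(-15) = 90 - 15*T)
(y(L) - 43)*(-393) = ((90 - 15*(-22/3)) - 43)*(-393) = ((90 + 110) - 43)*(-393) = (200 - 43)*(-393) = 157*(-393) = -61701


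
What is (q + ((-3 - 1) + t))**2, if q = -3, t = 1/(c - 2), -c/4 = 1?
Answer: 1849/36 ≈ 51.361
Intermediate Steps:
c = -4 (c = -4*1 = -4)
t = -1/6 (t = 1/(-4 - 2) = 1/(-6) = -1/6 ≈ -0.16667)
(q + ((-3 - 1) + t))**2 = (-3 + ((-3 - 1) - 1/6))**2 = (-3 + (-4 - 1/6))**2 = (-3 - 25/6)**2 = (-43/6)**2 = 1849/36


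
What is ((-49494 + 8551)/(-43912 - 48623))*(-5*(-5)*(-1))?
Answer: -204715/18507 ≈ -11.061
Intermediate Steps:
((-49494 + 8551)/(-43912 - 48623))*(-5*(-5)*(-1)) = (-40943/(-92535))*(25*(-1)) = -40943*(-1/92535)*(-25) = (40943/92535)*(-25) = -204715/18507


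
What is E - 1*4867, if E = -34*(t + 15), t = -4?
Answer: -5241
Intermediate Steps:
E = -374 (E = -34*(-4 + 15) = -34*11 = -374)
E - 1*4867 = -374 - 1*4867 = -374 - 4867 = -5241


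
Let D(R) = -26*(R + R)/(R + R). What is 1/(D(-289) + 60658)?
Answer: 1/60632 ≈ 1.6493e-5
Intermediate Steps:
D(R) = -26 (D(R) = -26*2*R/(2*R) = -26*2*R*1/(2*R) = -26*1 = -26)
1/(D(-289) + 60658) = 1/(-26 + 60658) = 1/60632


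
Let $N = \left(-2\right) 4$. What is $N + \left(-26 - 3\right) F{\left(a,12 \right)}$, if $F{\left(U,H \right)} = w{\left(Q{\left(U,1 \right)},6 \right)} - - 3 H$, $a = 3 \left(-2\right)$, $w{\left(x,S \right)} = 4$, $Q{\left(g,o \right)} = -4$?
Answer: $-1168$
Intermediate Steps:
$a = -6$
$F{\left(U,H \right)} = 4 + 3 H$ ($F{\left(U,H \right)} = 4 - - 3 H = 4 + 3 H$)
$N = -8$
$N + \left(-26 - 3\right) F{\left(a,12 \right)} = -8 + \left(-26 - 3\right) \left(4 + 3 \cdot 12\right) = -8 + \left(-26 - 3\right) \left(4 + 36\right) = -8 - 1160 = -1168$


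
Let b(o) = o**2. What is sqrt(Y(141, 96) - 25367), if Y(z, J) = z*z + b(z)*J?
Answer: sqrt(1903090) ≈ 1379.5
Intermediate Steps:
Y(z, J) = z**2 + J*z**2 (Y(z, J) = z*z + z**2*J = z**2 + J*z**2)
sqrt(Y(141, 96) - 25367) = sqrt(141**2*(1 + 96) - 25367) = sqrt(19881*97 - 25367) = sqrt(1928457 - 25367) = sqrt(1903090)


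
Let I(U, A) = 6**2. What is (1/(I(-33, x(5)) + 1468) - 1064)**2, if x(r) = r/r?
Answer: 2560816065025/2262016 ≈ 1.1321e+6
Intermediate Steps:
x(r) = 1
I(U, A) = 36
(1/(I(-33, x(5)) + 1468) - 1064)**2 = (1/(36 + 1468) - 1064)**2 = (1/1504 - 1064)**2 = (-1600255/1504)**2 = 2560816065025/2262016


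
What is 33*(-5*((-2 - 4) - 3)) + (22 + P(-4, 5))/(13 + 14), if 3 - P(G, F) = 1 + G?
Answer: 40123/27 ≈ 1486.0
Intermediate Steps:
P(G, F) = 2 - G (P(G, F) = 3 - (1 + G) = 3 + (-1 - G) = 2 - G)
33*(-5*((-2 - 4) - 3)) + (22 + P(-4, 5))/(13 + 14) = 33*(-5*((-2 - 4) - 3)) + (22 + (2 - 1*(-4)))/(13 + 14) = 33*(-5*(-6 - 3)) + (22 + (2 + 4))/27 = 33*(-5*(-9)) + (22 + 6)*(1/27) = 33*45 + 28*(1/27) = 1485 + 28/27 = 40123/27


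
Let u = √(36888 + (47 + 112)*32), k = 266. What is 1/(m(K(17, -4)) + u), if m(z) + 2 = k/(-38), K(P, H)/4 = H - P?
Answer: 1/4655 + 2*√1166/13965 ≈ 0.0051052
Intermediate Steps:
K(P, H) = -4*P + 4*H (K(P, H) = 4*(H - P) = -4*P + 4*H)
m(z) = -9 (m(z) = -2 + 266/(-38) = -2 + 266*(-1/38) = -2 - 7 = -9)
u = 6*√1166 (u = √(36888 + 159*32) = √(36888 + 5088) = √41976 = 6*√1166 ≈ 204.88)
1/(m(K(17, -4)) + u) = 1/(-9 + 6*√1166)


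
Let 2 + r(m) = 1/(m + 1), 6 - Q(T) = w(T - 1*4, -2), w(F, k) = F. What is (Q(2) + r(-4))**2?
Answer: 289/9 ≈ 32.111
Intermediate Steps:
Q(T) = 10 - T (Q(T) = 6 - (T - 1*4) = 6 - (T - 4) = 6 - (-4 + T) = 6 + (4 - T) = 10 - T)
r(m) = -2 + 1/(1 + m) (r(m) = -2 + 1/(m + 1) = -2 + 1/(1 + m))
(Q(2) + r(-4))**2 = ((10 - 1*2) + (-1 - 2*(-4))/(1 - 4))**2 = ((10 - 2) + (-1 + 8)/(-3))**2 = (8 - 1/3*7)**2 = (8 - 7/3)**2 = (17/3)**2 = 289/9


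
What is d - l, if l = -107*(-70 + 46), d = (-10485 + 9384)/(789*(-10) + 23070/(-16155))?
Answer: -21824420847/8499068 ≈ -2567.9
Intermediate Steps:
d = 1185777/8499068 (d = -1101/(-7890 + 23070*(-1/16155)) = -1101/(-7890 - 1538/1077) = -1101/(-8499068/1077) = -1101*(-1077/8499068) = 1185777/8499068 ≈ 0.13952)
l = 2568 (l = -107*(-24) = 2568)
d - l = 1185777/8499068 - 1*2568 = 1185777/8499068 - 2568 = -21824420847/8499068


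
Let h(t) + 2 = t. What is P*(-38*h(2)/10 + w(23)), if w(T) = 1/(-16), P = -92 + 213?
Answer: -121/16 ≈ -7.5625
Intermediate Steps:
P = 121
h(t) = -2 + t
w(T) = -1/16
P*(-38*h(2)/10 + w(23)) = 121*(-38*(-2 + 2)/10 - 1/16) = 121*(-0/10 - 1/16) = 121*(-38*0 - 1/16) = 121*(0 - 1/16) = 121*(-1/16) = -121/16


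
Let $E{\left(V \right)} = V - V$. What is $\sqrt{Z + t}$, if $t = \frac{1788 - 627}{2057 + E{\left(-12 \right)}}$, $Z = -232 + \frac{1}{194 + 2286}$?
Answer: $\frac{i \sqrt{3110971072205}}{115940} \approx 15.213 i$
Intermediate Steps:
$Z = - \frac{575359}{2480}$ ($Z = -232 + \frac{1}{2480} = - \frac{575359}{2480} \approx -232.0$)
$E{\left(V \right)} = 0$
$t = \frac{1161}{2057}$ ($t = \frac{1788 - 627}{2057 + 0} = \frac{1161}{2057} \approx 0.56441$)
$\sqrt{Z + t} = \sqrt{- \frac{575359}{2480} + \frac{1161}{2057}} = \sqrt{- \frac{1180634183}{5101360}} = \frac{i \sqrt{3110971072205}}{115940}$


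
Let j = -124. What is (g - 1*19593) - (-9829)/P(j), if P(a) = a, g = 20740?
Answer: 132399/124 ≈ 1067.7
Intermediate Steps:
(g - 1*19593) - (-9829)/P(j) = (20740 - 1*19593) - (-9829)/(-124) = (20740 - 19593) - (-9829)*(-1)/124 = 1147 - 1*9829/124 = 1147 - 9829/124 = 132399/124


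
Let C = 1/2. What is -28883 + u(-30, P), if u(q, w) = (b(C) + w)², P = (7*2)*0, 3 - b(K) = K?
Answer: -115507/4 ≈ -28877.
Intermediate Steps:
C = ½ ≈ 0.50000
b(K) = 3 - K
P = 0 (P = 14*0 = 0)
u(q, w) = (5/2 + w)² (u(q, w) = ((3 - 1*½) + w)² = ((3 - ½) + w)² = (5/2 + w)²)
-28883 + u(-30, P) = -28883 + (5 + 2*0)²/4 = -28883 + (5 + 0)²/4 = -28883 + (¼)*5² = -28883 + (¼)*25 = -28883 + 25/4 = -115507/4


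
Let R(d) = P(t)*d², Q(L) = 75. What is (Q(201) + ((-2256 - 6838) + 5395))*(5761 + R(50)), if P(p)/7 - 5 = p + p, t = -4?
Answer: 169382136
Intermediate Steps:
P(p) = 35 + 14*p (P(p) = 35 + 7*(p + p) = 35 + 7*(2*p) = 35 + 14*p)
R(d) = -21*d² (R(d) = (35 + 14*(-4))*d² = (35 - 56)*d² = -21*d²)
(Q(201) + ((-2256 - 6838) + 5395))*(5761 + R(50)) = (75 + ((-2256 - 6838) + 5395))*(5761 - 21*50²) = (75 + (-9094 + 5395))*(5761 - 21*2500) = (75 - 3699)*(5761 - 52500) = -3624*(-46739) = 169382136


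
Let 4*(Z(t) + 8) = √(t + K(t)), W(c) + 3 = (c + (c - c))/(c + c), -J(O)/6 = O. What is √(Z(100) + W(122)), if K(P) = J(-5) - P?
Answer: √(-42 + √30)/2 ≈ 3.0217*I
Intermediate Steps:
J(O) = -6*O
W(c) = -5/2 (W(c) = -3 + (c + (c - c))/(c + c) = -3 + (c + 0)/((2*c)) = -3 + c*(1/(2*c)) = -3 + ½ = -5/2)
K(P) = 30 - P (K(P) = -6*(-5) - P = 30 - P)
Z(t) = -8 + √30/4 (Z(t) = -8 + √(t + (30 - t))/4 = -8 + √30/4)
√(Z(100) + W(122)) = √((-8 + √30/4) - 5/2) = √(-21/2 + √30/4)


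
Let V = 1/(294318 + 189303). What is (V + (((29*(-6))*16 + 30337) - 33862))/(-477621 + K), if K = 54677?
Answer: 381395611/25568075028 ≈ 0.014917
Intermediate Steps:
V = 1/483621 ≈ 2.0677e-6
(V + (((29*(-6))*16 + 30337) - 33862))/(-477621 + K) = (1/483621 + (((29*(-6))*16 + 30337) - 33862))/(-477621 + 54677) = (1/483621 + ((-174*16 + 30337) - 33862))/(-422944) = (1/483621 + ((-2784 + 30337) - 33862))*(-1/422944) = (1/483621 + (27553 - 33862))*(-1/422944) = (1/483621 - 6309)*(-1/422944) = -3051164888/483621*(-1/422944) = 381395611/25568075028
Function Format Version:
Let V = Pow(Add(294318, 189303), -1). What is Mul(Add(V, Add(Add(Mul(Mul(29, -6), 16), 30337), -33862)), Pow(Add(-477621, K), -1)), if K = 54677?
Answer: Rational(381395611, 25568075028) ≈ 0.014917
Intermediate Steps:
V = Rational(1, 483621) (V = Pow(483621, -1) = Rational(1, 483621) ≈ 2.0677e-6)
Mul(Add(V, Add(Add(Mul(Mul(29, -6), 16), 30337), -33862)), Pow(Add(-477621, K), -1)) = Mul(Add(Rational(1, 483621), Add(Add(Mul(Mul(29, -6), 16), 30337), -33862)), Pow(Add(-477621, 54677), -1)) = Mul(Add(Rational(1, 483621), Add(Add(Mul(-174, 16), 30337), -33862)), Pow(-422944, -1)) = Mul(Add(Rational(1, 483621), Add(Add(-2784, 30337), -33862)), Rational(-1, 422944)) = Mul(Add(Rational(1, 483621), Add(27553, -33862)), Rational(-1, 422944)) = Mul(Add(Rational(1, 483621), -6309), Rational(-1, 422944)) = Mul(Rational(-3051164888, 483621), Rational(-1, 422944)) = Rational(381395611, 25568075028)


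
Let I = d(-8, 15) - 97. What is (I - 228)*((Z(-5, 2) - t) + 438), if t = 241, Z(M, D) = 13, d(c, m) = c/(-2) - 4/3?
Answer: -67690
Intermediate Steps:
d(c, m) = -4/3 - c/2 (d(c, m) = c*(-1/2) - 4*1/3 = -c/2 - 4/3 = -4/3 - c/2)
I = -283/3 (I = (-4/3 - 1/2*(-8)) - 97 = (-4/3 + 4) - 97 = 8/3 - 97 = -283/3 ≈ -94.333)
(I - 228)*((Z(-5, 2) - t) + 438) = (-283/3 - 228)*((13 - 1*241) + 438) = -967*((13 - 241) + 438)/3 = -967*(-228 + 438)/3 = -967/3*210 = -67690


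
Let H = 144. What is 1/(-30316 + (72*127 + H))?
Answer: -1/21028 ≈ -4.7556e-5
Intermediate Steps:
1/(-30316 + (72*127 + H)) = 1/(-30316 + (72*127 + 144)) = 1/(-30316 + (9144 + 144)) = 1/(-30316 + 9288) = 1/(-21028) = -1/21028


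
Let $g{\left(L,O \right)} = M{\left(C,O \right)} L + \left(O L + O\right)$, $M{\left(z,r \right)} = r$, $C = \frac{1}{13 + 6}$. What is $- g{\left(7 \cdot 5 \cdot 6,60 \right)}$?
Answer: $-25260$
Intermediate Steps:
$C = \frac{1}{19} \approx 0.052632$
$g{\left(L,O \right)} = O + 2 L O$ ($g{\left(L,O \right)} = O L + \left(O L + O\right) = L O + \left(L O + O\right) = L O + \left(O + L O\right) = O + 2 L O$)
$- g{\left(7 \cdot 5 \cdot 6,60 \right)} = - 60 \left(1 + 2 \cdot 7 \cdot 5 \cdot 6\right) = - 60 \left(1 + 2 \cdot 35 \cdot 6\right) = - 60 \left(1 + 2 \cdot 210\right) = - 60 \left(1 + 420\right) = - 60 \cdot 421 = \left(-1\right) 25260 = -25260$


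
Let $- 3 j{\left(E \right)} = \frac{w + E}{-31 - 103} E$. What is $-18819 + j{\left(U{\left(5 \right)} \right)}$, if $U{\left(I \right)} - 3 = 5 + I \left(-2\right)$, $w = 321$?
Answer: $- \frac{3782938}{201} \approx -18821.0$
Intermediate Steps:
$U{\left(I \right)} = 8 - 2 I$ ($U{\left(I \right)} = 3 + \left(5 + I \left(-2\right)\right) = 3 - \left(-5 + 2 I\right) = 8 - 2 I$)
$j{\left(E \right)} = - \frac{E \left(- \frac{321}{134} - \frac{E}{134}\right)}{3}$ ($j{\left(E \right)} = - \frac{\frac{321 + E}{-31 - 103} E}{3} = - \frac{\frac{321 + E}{-134} E}{3} = - \frac{\left(321 + E\right) \left(- \frac{1}{134}\right) E}{3} = - \frac{\left(- \frac{321}{134} - \frac{E}{134}\right) E}{3} = - \frac{E \left(- \frac{321}{134} - \frac{E}{134}\right)}{3}$)
$-18819 + j{\left(U{\left(5 \right)} \right)} = -18819 + \frac{\left(8 - 10\right) \left(321 + \left(8 - 10\right)\right)}{402} = -18819 + \frac{1}{402} \left(-2\right) \left(321 - 2\right) = -18819 + \frac{1}{402} \left(-2\right) 319 = -18819 - \frac{319}{201} = - \frac{3782938}{201}$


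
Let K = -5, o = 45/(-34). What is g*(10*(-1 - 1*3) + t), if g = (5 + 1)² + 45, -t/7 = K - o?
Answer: -39285/34 ≈ -1155.4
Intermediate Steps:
o = -45/34 (o = 45*(-1/34) = -45/34 ≈ -1.3235)
t = 875/34 (t = -7*(-5 - 1*(-45/34)) = -7*(-5 + 45/34) = -7*(-125/34) = 875/34 ≈ 25.735)
g = 81 (g = 6² + 45 = 36 + 45 = 81)
g*(10*(-1 - 1*3) + t) = 81*(10*(-1 - 1*3) + 875/34) = 81*(10*(-1 - 3) + 875/34) = 81*(10*(-4) + 875/34) = 81*(-40 + 875/34) = 81*(-485/34) = -39285/34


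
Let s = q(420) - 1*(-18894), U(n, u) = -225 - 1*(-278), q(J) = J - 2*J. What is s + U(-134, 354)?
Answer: 18527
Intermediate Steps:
q(J) = -J
U(n, u) = 53 (U(n, u) = -225 + 278 = 53)
s = 18474 (s = -1*420 - 1*(-18894) = -420 + 18894 = 18474)
s + U(-134, 354) = 18474 + 53 = 18527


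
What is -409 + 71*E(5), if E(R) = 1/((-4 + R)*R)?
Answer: -1974/5 ≈ -394.80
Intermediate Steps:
E(R) = 1/(R*(-4 + R))
-409 + 71*E(5) = -409 + 71*(1/(5*(-4 + 5))) = -409 + 71*((⅕)/1) = -409 + 71*((⅕)*1) = -409 + 71*(⅕) = -409 + 71/5 = -1974/5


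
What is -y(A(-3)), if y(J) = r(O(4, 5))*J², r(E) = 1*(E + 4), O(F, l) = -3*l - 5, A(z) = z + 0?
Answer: 144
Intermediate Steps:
A(z) = z
O(F, l) = -5 - 3*l
r(E) = 4 + E (r(E) = 1*(4 + E) = 4 + E)
y(J) = -16*J² (y(J) = (4 + (-5 - 3*5))*J² = (4 + (-5 - 15))*J² = (4 - 20)*J² = -16*J²)
-y(A(-3)) = -(-16)*(-3)² = -(-16)*9 = -1*(-144) = 144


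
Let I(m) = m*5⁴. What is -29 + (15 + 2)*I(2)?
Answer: 21221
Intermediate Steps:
I(m) = 625*m (I(m) = m*625 = 625*m)
-29 + (15 + 2)*I(2) = -29 + (15 + 2)*(625*2) = -29 + 17*1250 = -29 + 21250 = 21221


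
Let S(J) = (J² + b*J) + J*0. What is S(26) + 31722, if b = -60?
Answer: 30838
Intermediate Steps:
S(J) = J² - 60*J (S(J) = (J² - 60*J) + J*0 = (J² - 60*J) + 0 = J² - 60*J)
S(26) + 31722 = 26*(-60 + 26) + 31722 = 26*(-34) + 31722 = -884 + 31722 = 30838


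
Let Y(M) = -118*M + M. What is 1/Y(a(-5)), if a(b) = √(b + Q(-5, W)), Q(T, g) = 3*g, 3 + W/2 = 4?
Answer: -1/117 ≈ -0.0085470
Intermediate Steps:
W = 2 (W = -6 + 2*4 = -6 + 8 = 2)
a(b) = √(6 + b) (a(b) = √(b + 3*2) = √(b + 6) = √(6 + b))
Y(M) = -117*M
1/Y(a(-5)) = 1/(-117*√(6 - 5)) = 1/(-117*√1) = 1/(-117*1) = 1/(-117) = -1/117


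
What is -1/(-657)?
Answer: 1/657 ≈ 0.0015221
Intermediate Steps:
-1/(-657) = -1*(-1/657) = 1/657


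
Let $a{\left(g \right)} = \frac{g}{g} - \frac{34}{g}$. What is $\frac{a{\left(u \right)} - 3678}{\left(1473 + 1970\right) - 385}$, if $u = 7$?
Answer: $- \frac{2343}{1946} \approx -1.204$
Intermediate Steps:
$a{\left(g \right)} = 1 - \frac{34}{g}$
$\frac{a{\left(u \right)} - 3678}{\left(1473 + 1970\right) - 385} = \frac{\frac{-34 + 7}{7} - 3678}{\left(1473 + 1970\right) - 385} = \frac{\frac{1}{7} \left(-27\right) - 3678}{3443 - 385} = \frac{- \frac{27}{7} - 3678}{3058} = \left(- \frac{25773}{7}\right) \frac{1}{3058} = - \frac{2343}{1946}$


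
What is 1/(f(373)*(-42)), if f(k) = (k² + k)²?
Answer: -1/817353936168 ≈ -1.2235e-12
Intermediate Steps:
f(k) = (k + k²)²
1/(f(373)*(-42)) = 1/((373²*(1 + 373)²)*(-42)) = 1/((139129*374²)*(-42)) = 1/((139129*139876)*(-42)) = 1/(19460808004*(-42)) = 1/(-817353936168) = -1/817353936168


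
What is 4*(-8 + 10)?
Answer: 8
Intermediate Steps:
4*(-8 + 10) = 4*2 = 8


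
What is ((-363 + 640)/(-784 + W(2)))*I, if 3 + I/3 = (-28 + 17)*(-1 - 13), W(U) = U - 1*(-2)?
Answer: -41827/260 ≈ -160.87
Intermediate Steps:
W(U) = 2 + U (W(U) = U + 2 = 2 + U)
I = 453 (I = -9 + 3*((-28 + 17)*(-1 - 13)) = -9 + 3*(-11*(-14)) = -9 + 3*154 = -9 + 462 = 453)
((-363 + 640)/(-784 + W(2)))*I = ((-363 + 640)/(-784 + (2 + 2)))*453 = (277/(-784 + 4))*453 = (277/(-780))*453 = (277*(-1/780))*453 = -277/780*453 = -41827/260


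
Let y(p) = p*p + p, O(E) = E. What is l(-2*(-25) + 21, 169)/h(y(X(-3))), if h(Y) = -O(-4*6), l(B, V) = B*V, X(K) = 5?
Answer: 11999/24 ≈ 499.96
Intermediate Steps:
y(p) = p + p² (y(p) = p² + p = p + p²)
h(Y) = 24 (h(Y) = -(-4)*6 = -1*(-24) = 24)
l(-2*(-25) + 21, 169)/h(y(X(-3))) = ((-2*(-25) + 21)*169)/24 = ((50 + 21)*169)*(1/24) = (71*169)*(1/24) = 11999*(1/24) = 11999/24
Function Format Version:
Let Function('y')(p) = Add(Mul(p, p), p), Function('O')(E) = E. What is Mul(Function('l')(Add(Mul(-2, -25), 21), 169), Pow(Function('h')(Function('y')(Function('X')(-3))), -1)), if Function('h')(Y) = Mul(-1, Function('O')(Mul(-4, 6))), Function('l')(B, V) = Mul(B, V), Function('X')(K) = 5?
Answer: Rational(11999, 24) ≈ 499.96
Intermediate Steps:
Function('y')(p) = Add(p, Pow(p, 2)) (Function('y')(p) = Add(Pow(p, 2), p) = Add(p, Pow(p, 2)))
Function('h')(Y) = 24 (Function('h')(Y) = Mul(-1, Mul(-4, 6)) = Mul(-1, -24) = 24)
Mul(Function('l')(Add(Mul(-2, -25), 21), 169), Pow(Function('h')(Function('y')(Function('X')(-3))), -1)) = Mul(Mul(Add(Mul(-2, -25), 21), 169), Pow(24, -1)) = Mul(Mul(Add(50, 21), 169), Rational(1, 24)) = Mul(Mul(71, 169), Rational(1, 24)) = Mul(11999, Rational(1, 24)) = Rational(11999, 24)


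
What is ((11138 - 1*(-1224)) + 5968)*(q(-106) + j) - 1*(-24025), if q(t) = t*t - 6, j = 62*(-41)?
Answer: 159275065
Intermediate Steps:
j = -2542
q(t) = -6 + t² (q(t) = t² - 6 = -6 + t²)
((11138 - 1*(-1224)) + 5968)*(q(-106) + j) - 1*(-24025) = ((11138 - 1*(-1224)) + 5968)*((-6 + (-106)²) - 2542) - 1*(-24025) = ((11138 + 1224) + 5968)*((-6 + 11236) - 2542) + 24025 = (12362 + 5968)*(11230 - 2542) + 24025 = 18330*8688 + 24025 = 159251040 + 24025 = 159275065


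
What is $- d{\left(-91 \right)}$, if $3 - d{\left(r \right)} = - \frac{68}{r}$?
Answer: $- \frac{205}{91} \approx -2.2527$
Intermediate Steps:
$d{\left(r \right)} = 3 + \frac{68}{r}$ ($d{\left(r \right)} = 3 - - \frac{68}{r} = 3 + \frac{68}{r}$)
$- d{\left(-91 \right)} = - (3 + \frac{68}{-91}) = - (3 + 68 \left(- \frac{1}{91}\right)) = - (3 - \frac{68}{91}) = \left(-1\right) \frac{205}{91} = - \frac{205}{91}$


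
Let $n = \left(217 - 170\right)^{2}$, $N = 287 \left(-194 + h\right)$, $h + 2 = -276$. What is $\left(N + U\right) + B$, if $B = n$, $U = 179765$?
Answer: $46510$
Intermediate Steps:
$h = -278$ ($h = -2 - 276 = -278$)
$N = -135464$ ($N = 287 \left(-194 - 278\right) = 287 \left(-472\right) = -135464$)
$n = 2209$ ($n = 47^{2} = 2209$)
$B = 2209$
$\left(N + U\right) + B = \left(-135464 + 179765\right) + 2209 = 44301 + 2209 = 46510$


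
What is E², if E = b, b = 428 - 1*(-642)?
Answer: 1144900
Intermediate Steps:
b = 1070 (b = 428 + 642 = 1070)
E = 1070
E² = 1070² = 1144900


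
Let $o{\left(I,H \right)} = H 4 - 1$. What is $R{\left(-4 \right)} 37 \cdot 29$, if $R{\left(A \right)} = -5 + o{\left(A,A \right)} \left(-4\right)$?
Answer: $67599$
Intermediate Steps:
$o{\left(I,H \right)} = -1 + 4 H$ ($o{\left(I,H \right)} = 4 H - 1 = -1 + 4 H$)
$R{\left(A \right)} = -1 - 16 A$ ($R{\left(A \right)} = -5 + \left(-1 + 4 A\right) \left(-4\right) = -5 - \left(-4 + 16 A\right) = -1 - 16 A$)
$R{\left(-4 \right)} 37 \cdot 29 = \left(-1 - -64\right) 37 \cdot 29 = \left(-1 + 64\right) 37 \cdot 29 = 63 \cdot 37 \cdot 29 = 2331 \cdot 29 = 67599$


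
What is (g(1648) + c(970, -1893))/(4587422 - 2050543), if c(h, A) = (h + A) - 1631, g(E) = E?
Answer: -906/2536879 ≈ -0.00035713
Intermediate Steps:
c(h, A) = -1631 + A + h (c(h, A) = (A + h) - 1631 = -1631 + A + h)
(g(1648) + c(970, -1893))/(4587422 - 2050543) = (1648 + (-1631 - 1893 + 970))/(4587422 - 2050543) = (1648 - 2554)/2536879 = -906*1/2536879 = -906/2536879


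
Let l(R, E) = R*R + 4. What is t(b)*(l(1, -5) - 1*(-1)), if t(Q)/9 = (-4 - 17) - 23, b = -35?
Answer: -2376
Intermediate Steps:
l(R, E) = 4 + R² (l(R, E) = R² + 4 = 4 + R²)
t(Q) = -396 (t(Q) = 9*((-4 - 17) - 23) = 9*(-21 - 23) = 9*(-44) = -396)
t(b)*(l(1, -5) - 1*(-1)) = -396*((4 + 1²) - 1*(-1)) = -396*((4 + 1) + 1) = -396*(5 + 1) = -396*6 = -2376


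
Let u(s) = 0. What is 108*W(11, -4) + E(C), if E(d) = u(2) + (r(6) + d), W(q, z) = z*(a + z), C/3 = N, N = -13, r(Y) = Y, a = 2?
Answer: 831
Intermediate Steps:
C = -39 (C = 3*(-13) = -39)
W(q, z) = z*(2 + z)
E(d) = 6 + d (E(d) = 0 + (6 + d) = 6 + d)
108*W(11, -4) + E(C) = 108*(-4*(2 - 4)) + (6 - 39) = 108*(-4*(-2)) - 33 = 108*8 - 33 = 864 - 33 = 831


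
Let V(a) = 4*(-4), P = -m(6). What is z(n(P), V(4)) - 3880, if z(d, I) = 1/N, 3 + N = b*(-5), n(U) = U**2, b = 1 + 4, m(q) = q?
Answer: -108641/28 ≈ -3880.0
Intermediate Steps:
b = 5
P = -6 (P = -1*6 = -6)
V(a) = -16
N = -28 (N = -3 + 5*(-5) = -3 - 25 = -28)
z(d, I) = -1/28 (z(d, I) = 1/(-28) = -1/28)
z(n(P), V(4)) - 3880 = -1/28 - 3880 = -108641/28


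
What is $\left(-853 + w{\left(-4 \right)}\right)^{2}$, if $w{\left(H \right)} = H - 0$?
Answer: $734449$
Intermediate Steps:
$w{\left(H \right)} = H$ ($w{\left(H \right)} = H + 0 = H$)
$\left(-853 + w{\left(-4 \right)}\right)^{2} = \left(-853 - 4\right)^{2} = \left(-857\right)^{2} = 734449$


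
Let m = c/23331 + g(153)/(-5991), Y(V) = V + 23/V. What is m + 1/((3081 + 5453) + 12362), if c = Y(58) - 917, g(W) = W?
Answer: -1758736683845/28234010769888 ≈ -0.062291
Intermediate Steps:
c = -49799/58 (c = (58 + 23/58) - 917 = 3387/58 - 917 = -49799/58 ≈ -858.60)
m = -168461701/2702336406 (m = -49799/58/23331 + 153/(-5991) = -49799/58*1/23331 + 153*(-1/5991) = -49799/1353198 - 51/1997 = -168461701/2702336406 ≈ -0.062339)
m + 1/((3081 + 5453) + 12362) = -168461701/2702336406 + 1/((3081 + 5453) + 12362) = -168461701/2702336406 + 1/(8534 + 12362) = -168461701/2702336406 + 1/20896 = -1758736683845/28234010769888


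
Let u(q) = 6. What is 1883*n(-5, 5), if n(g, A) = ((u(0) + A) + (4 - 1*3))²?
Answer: 271152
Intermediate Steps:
n(g, A) = (7 + A)² (n(g, A) = ((6 + A) + (4 - 1*3))² = ((6 + A) + (4 - 3))² = ((6 + A) + 1)² = (7 + A)²)
1883*n(-5, 5) = 1883*(7 + 5)² = 1883*12² = 1883*144 = 271152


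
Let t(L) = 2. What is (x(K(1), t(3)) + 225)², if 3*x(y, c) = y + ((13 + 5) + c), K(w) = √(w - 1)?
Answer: 483025/9 ≈ 53669.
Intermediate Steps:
K(w) = √(-1 + w)
x(y, c) = 6 + c/3 + y/3 (x(y, c) = (y + ((13 + 5) + c))/3 = (y + (18 + c))/3 = (18 + c + y)/3 = 6 + c/3 + y/3)
(x(K(1), t(3)) + 225)² = ((6 + (⅓)*2 + √(-1 + 1)/3) + 225)² = ((6 + ⅔ + √0/3) + 225)² = ((6 + ⅔ + (⅓)*0) + 225)² = ((6 + ⅔ + 0) + 225)² = (20/3 + 225)² = (695/3)² = 483025/9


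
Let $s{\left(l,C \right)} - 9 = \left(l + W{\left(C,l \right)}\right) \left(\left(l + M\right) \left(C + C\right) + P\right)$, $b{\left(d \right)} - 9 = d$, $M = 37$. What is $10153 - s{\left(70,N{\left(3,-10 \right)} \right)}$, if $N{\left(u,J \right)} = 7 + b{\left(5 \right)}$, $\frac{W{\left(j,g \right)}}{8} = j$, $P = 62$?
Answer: $-1074184$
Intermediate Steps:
$b{\left(d \right)} = 9 + d$
$W{\left(j,g \right)} = 8 j$
$N{\left(u,J \right)} = 21$ ($N{\left(u,J \right)} = 7 + \left(9 + 5\right) = 7 + 14 = 21$)
$s{\left(l,C \right)} = 9 + \left(62 + 2 C \left(37 + l\right)\right) \left(l + 8 C\right)$ ($s{\left(l,C \right)} = 9 + \left(l + 8 C\right) \left(\left(l + 37\right) \left(C + C\right) + 62\right) = 9 + \left(l + 8 C\right) \left(\left(37 + l\right) 2 C + 62\right) = 9 + \left(l + 8 C\right) \left(2 C \left(37 + l\right) + 62\right) = 9 + \left(l + 8 C\right) \left(62 + 2 C \left(37 + l\right)\right) = 9 + \left(62 + 2 C \left(37 + l\right)\right) \left(l + 8 C\right)$)
$10153 - s{\left(70,N{\left(3,-10 \right)} \right)} = 10153 - \left(9 + 62 \cdot 70 + 496 \cdot 21 + 592 \cdot 21^{2} + 2 \cdot 21 \cdot 70^{2} + 16 \cdot 70 \cdot 21^{2} + 74 \cdot 21 \cdot 70\right) = 10153 - \left(9 + 4340 + 10416 + 592 \cdot 441 + 2 \cdot 21 \cdot 4900 + 16 \cdot 70 \cdot 441 + 108780\right) = 10153 - \left(9 + 4340 + 10416 + 261072 + 205800 + 493920 + 108780\right) = 10153 - 1084337 = -1074184$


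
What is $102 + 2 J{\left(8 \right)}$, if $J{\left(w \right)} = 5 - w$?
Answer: $96$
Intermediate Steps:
$102 + 2 J{\left(8 \right)} = 102 + 2 \left(5 - 8\right) = 102 + 2 \left(-3\right) = 102 - 6 = 96$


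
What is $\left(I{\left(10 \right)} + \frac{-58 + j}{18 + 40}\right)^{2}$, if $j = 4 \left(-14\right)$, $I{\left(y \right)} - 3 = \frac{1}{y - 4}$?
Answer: $\frac{43681}{30276} \approx 1.4428$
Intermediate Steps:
$I{\left(y \right)} = 3 + \frac{1}{-4 + y}$ ($I{\left(y \right)} = 3 + \frac{1}{y - 4} = 3 + \frac{1}{-4 + y}$)
$j = -56$
$\left(I{\left(10 \right)} + \frac{-58 + j}{18 + 40}\right)^{2} = \left(\frac{-11 + 3 \cdot 10}{-4 + 10} + \frac{-58 - 56}{18 + 40}\right)^{2} = \left(\frac{-11 + 30}{6} - \frac{114}{58}\right)^{2} = \left(\frac{1}{6} \cdot 19 - \frac{57}{29}\right)^{2} = \left(\frac{19}{6} - \frac{57}{29}\right)^{2} = \left(\frac{209}{174}\right)^{2} = \frac{43681}{30276}$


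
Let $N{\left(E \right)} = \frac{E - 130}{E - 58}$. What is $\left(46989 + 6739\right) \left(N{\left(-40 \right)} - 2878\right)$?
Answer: $- \frac{7572263136}{49} \approx -1.5454 \cdot 10^{8}$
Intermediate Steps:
$N{\left(E \right)} = \frac{-130 + E}{-58 + E}$
$\left(46989 + 6739\right) \left(N{\left(-40 \right)} - 2878\right) = \left(46989 + 6739\right) \left(\frac{-130 - 40}{-58 - 40} - 2878\right) = 53728 \left(\frac{1}{-98} \left(-170\right) - 2878\right) = 53728 \left(\left(- \frac{1}{98}\right) \left(-170\right) - 2878\right) = 53728 \left(\frac{85}{49} - 2878\right) = 53728 \left(- \frac{140937}{49}\right) = - \frac{7572263136}{49}$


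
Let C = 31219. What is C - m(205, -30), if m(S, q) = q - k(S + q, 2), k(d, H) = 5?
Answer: 31254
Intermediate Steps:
m(S, q) = -5 + q (m(S, q) = q - 1*5 = q - 5 = -5 + q)
C - m(205, -30) = 31219 - (-5 - 30) = 31219 - 1*(-35) = 31219 + 35 = 31254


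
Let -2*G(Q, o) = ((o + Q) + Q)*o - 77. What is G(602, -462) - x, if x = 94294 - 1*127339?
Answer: 408971/2 ≈ 2.0449e+5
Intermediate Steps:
G(Q, o) = 77/2 - o*(o + 2*Q)/2 (G(Q, o) = -(((o + Q) + Q)*o - 77)/2 = -(((Q + o) + Q)*o - 77)/2 = -((o + 2*Q)*o - 77)/2 = -(o*(o + 2*Q) - 77)/2 = -(-77 + o*(o + 2*Q))/2 = 77/2 - o*(o + 2*Q)/2)
x = -33045 (x = 94294 - 127339 = -33045)
G(602, -462) - x = (77/2 - ½*(-462)² - 1*602*(-462)) - 1*(-33045) = (77/2 - ½*213444 + 278124) + 33045 = (77/2 - 106722 + 278124) + 33045 = 342881/2 + 33045 = 408971/2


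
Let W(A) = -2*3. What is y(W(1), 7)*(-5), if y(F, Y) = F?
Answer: 30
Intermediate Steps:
W(A) = -6
y(W(1), 7)*(-5) = -6*(-5) = 30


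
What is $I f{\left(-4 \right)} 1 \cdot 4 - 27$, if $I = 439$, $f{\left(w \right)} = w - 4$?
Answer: $-14075$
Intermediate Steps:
$f{\left(w \right)} = -4 + w$
$I f{\left(-4 \right)} 1 \cdot 4 - 27 = 439 \left(-4 - 4\right) 1 \cdot 4 - 27 = 439 \left(-8\right) 1 \cdot 4 - 27 = 439 \left(\left(-8\right) 4\right) - 27 = 439 \left(-32\right) - 27 = -14048 - 27 = -14075$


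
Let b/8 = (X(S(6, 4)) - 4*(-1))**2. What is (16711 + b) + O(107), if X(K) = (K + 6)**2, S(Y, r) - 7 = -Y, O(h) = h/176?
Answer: 6896315/176 ≈ 39184.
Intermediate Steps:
O(h) = h/176 (O(h) = h*(1/176) = h/176)
S(Y, r) = 7 - Y
X(K) = (6 + K)**2
b = 22472 (b = 8*((6 + (7 - 1*6))**2 - 4*(-1))**2 = 8*((6 + (7 - 6))**2 + 4)**2 = 8*((6 + 1)**2 + 4)**2 = 8*(7**2 + 4)**2 = 8*(49 + 4)**2 = 8*53**2 = 8*2809 = 22472)
(16711 + b) + O(107) = (16711 + 22472) + (1/176)*107 = 39183 + 107/176 = 6896315/176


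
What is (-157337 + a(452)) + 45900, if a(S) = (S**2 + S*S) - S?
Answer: 296719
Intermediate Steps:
a(S) = -S + 2*S**2 (a(S) = (S**2 + S**2) - S = 2*S**2 - S = -S + 2*S**2)
(-157337 + a(452)) + 45900 = (-157337 + 452*(-1 + 2*452)) + 45900 = (-157337 + 452*(-1 + 904)) + 45900 = (-157337 + 452*903) + 45900 = (-157337 + 408156) + 45900 = 250819 + 45900 = 296719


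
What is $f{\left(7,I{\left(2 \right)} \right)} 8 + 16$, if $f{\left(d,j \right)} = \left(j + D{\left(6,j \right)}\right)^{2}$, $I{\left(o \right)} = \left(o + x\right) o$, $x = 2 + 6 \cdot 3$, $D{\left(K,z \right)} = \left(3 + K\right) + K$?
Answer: $27864$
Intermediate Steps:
$D{\left(K,z \right)} = 3 + 2 K$
$x = 20$ ($x = 2 + 18 = 20$)
$I{\left(o \right)} = o \left(20 + o\right)$ ($I{\left(o \right)} = \left(o + 20\right) o = \left(20 + o\right) o = o \left(20 + o\right)$)
$f{\left(d,j \right)} = \left(15 + j\right)^{2}$ ($f{\left(d,j \right)} = \left(j + \left(3 + 2 \cdot 6\right)\right)^{2} = \left(j + \left(3 + 12\right)\right)^{2} = \left(j + 15\right)^{2} = \left(15 + j\right)^{2}$)
$f{\left(7,I{\left(2 \right)} \right)} 8 + 16 = \left(15 + 2 \left(20 + 2\right)\right)^{2} \cdot 8 + 16 = \left(15 + 2 \cdot 22\right)^{2} \cdot 8 + 16 = \left(15 + 44\right)^{2} \cdot 8 + 16 = 59^{2} \cdot 8 + 16 = 3481 \cdot 8 + 16 = 27848 + 16 = 27864$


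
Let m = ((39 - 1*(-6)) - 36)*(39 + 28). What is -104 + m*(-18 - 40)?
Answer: -35078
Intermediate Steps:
m = 603 (m = ((39 + 6) - 36)*67 = (45 - 36)*67 = 9*67 = 603)
-104 + m*(-18 - 40) = -104 + 603*(-18 - 40) = -104 + 603*(-58) = -104 - 34974 = -35078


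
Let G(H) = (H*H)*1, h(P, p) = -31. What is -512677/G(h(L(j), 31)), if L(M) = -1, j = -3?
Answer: -512677/961 ≈ -533.48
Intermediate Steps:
G(H) = H² (G(H) = H²*1 = H²)
-512677/G(h(L(j), 31)) = -512677/((-31)²) = -512677/961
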